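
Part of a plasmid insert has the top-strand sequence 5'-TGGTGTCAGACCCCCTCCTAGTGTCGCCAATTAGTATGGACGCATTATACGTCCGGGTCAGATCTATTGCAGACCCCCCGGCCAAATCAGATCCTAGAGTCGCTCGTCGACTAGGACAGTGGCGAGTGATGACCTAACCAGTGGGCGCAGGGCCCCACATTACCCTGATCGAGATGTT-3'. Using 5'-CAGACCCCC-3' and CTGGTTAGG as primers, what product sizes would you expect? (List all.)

The forward primer CAGACCCCC matches the top strand at positions 7–15, 70–78.
The reverse primer's reverse complement is CCTAACCAG, matching at positions 133–141.
Each forward site pairs with the reverse site to give a product ending at position 141: sizes 135, 72 bp.

135 bp, 72 bp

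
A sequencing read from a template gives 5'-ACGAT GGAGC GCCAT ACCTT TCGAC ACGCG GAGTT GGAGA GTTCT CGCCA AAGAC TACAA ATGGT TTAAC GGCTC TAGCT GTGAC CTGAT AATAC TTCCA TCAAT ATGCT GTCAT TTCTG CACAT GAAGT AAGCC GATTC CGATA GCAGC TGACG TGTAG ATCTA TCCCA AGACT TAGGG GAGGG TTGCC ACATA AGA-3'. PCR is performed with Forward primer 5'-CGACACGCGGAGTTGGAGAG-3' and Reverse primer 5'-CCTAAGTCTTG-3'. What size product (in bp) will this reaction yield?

Forward primer CGACACGCGGAGTTGGAGAG is found on the top strand at positions 22–41.
Reverse complement of the reverse primer: CAAGACTTAGG. This occurs on the top strand at positions 169–179.
The product runs from position 22 to position 179, so its length is 179 − 22 + 1 = 158 bp.

158 bp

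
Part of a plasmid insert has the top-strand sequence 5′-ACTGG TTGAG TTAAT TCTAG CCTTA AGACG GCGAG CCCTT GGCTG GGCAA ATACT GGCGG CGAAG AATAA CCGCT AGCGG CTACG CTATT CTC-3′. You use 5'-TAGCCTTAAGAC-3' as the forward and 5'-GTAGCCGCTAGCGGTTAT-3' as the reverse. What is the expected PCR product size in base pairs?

Forward primer TAGCCTTAAGAC is found on the top strand at positions 18–29.
Taking the reverse complement of GTAGCCGCTAGCGGTTAT gives ATAACCGCTAGCGGCTAC, found at positions 67–84 on the template; the primer anneals here to the top strand with its 3' end pointing upstream.
Product length = (reverse-primer end) − (forward-primer start) + 1 = 84 − 18 + 1 = 67 bp.

67 bp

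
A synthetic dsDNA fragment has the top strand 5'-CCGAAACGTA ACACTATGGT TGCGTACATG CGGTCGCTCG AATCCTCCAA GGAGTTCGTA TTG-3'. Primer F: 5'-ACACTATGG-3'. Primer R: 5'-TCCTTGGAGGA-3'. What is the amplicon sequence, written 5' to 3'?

Forward primer ACACTATGG is found on the top strand at positions 11–19.
The reverse primer's reverse complement is TCCTCCAAGGA, which matches the template at positions 43–53.
The product is the template from position 11 through 53 (43 bp).

5'-ACACTATGGTTGCGTACATGCGGTCGCTCGAATCCTCCAAGGA-3'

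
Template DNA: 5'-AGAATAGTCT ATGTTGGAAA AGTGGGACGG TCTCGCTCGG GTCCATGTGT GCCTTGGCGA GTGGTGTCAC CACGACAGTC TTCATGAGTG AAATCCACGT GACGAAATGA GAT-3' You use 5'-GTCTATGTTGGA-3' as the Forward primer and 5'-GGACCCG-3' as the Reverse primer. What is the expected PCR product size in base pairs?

Scanning the template, GTCTATGTTGGA occurs at positions 7–18; this primer anneals to the bottom strand there with its 3' end pointing downstream.
The reverse primer's reverse complement is CGGGTCC, which matches the template at positions 38–44.
Product length = (reverse-primer end) − (forward-primer start) + 1 = 44 − 7 + 1 = 38 bp.

38 bp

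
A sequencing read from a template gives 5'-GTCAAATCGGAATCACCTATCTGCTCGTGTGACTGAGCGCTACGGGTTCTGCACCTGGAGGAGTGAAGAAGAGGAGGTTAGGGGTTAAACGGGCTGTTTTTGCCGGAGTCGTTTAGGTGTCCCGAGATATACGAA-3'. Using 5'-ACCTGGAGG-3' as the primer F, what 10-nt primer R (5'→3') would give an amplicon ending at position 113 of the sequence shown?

The forward primer binds at positions 53–61; the product's 3' end on the top strand is position 113.
The reverse primer anneals to the top strand over positions 104–113, i.e. to CGGAGTCGTT.
Its sequence written 5'→3' is the reverse complement: AACGACTCCG.

5'-AACGACTCCG-3'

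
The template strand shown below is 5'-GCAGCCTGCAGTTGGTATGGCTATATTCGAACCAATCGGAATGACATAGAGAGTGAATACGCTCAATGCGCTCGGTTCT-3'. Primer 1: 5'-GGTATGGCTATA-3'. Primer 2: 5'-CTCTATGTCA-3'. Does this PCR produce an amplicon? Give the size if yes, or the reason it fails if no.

Yes — a 38 bp product.

Primer 1 (GGTATGGCTATA) matches the top strand at positions 14–25; it acts as a forward primer.
Primer 2's reverse complement is TGACATAGAG, matching the top strand at positions 42–51; it acts as a reverse primer.
The 3' ends face each other across positions 14–51, giving a 38 bp product.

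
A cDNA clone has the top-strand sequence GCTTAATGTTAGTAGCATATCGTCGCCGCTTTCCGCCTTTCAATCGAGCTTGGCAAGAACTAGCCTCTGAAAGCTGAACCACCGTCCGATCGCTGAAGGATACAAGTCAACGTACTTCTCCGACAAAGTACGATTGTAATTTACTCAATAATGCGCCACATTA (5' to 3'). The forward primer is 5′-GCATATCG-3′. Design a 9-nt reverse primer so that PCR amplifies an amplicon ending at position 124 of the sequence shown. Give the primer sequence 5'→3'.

5'-GTCGGAGAA-3'

The forward primer binds at positions 15–22; the product's 3' end on the top strand is position 124.
The reverse primer anneals to the top strand over positions 116–124, i.e. to TTCTCCGAC.
Its sequence written 5'→3' is the reverse complement: GTCGGAGAA.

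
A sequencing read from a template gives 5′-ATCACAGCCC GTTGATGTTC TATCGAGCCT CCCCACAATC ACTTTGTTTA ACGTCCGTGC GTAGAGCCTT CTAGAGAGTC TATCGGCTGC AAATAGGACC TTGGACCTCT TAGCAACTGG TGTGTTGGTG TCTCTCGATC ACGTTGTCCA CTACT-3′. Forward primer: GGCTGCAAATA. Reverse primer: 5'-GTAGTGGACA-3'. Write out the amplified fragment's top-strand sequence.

Scanning the template, GGCTGCAAATA occurs at positions 85–95; this primer anneals to the bottom strand there with its 3' end pointing downstream.
Reverse complement of the reverse primer: TGTCCACTAC. This occurs on the top strand at positions 145–154.
The product is the template from position 85 through 154 (70 bp).

5'-GGCTGCAAATAGGACCTTGGACCTCTTAGCAACTGGTGTGTTGGTGTCTCTCGATCACGTTGTCCACTAC-3'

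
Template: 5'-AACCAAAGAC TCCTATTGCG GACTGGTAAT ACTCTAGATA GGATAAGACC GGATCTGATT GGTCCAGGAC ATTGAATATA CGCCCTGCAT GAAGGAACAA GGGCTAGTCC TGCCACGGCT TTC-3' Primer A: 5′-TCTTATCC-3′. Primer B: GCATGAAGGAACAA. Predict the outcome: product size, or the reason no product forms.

No product — the primers' 3' ends point away from each other.

Primer A (TCTTATCC) has reverse complement GGATAAGA, which matches the top strand at positions 41–48; primer A anneals to the top strand there with its 3' end pointing upstream toward position 41.
Primer B (GCATGAAGGAACAA) matches the top strand directly at positions 87–100; it anneals to the bottom strand with its 3' end pointing downstream toward position 100.
The 3' ends diverge (primer A extends toward position 1, primer B toward position 123), so the primers never converge on a shared product.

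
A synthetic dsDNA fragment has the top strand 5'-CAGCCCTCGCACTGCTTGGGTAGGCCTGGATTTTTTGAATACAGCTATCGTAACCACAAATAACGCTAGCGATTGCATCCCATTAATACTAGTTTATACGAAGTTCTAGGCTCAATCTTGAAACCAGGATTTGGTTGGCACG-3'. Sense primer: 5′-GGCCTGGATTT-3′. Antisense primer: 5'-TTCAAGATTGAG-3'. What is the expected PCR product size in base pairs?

The forward primer matches the template at positions 23–33.
The reverse primer's reverse complement is CTCAATCTTGAA, which matches the template at positions 111–122.
Product length = (reverse-primer end) − (forward-primer start) + 1 = 122 − 23 + 1 = 100 bp.

100 bp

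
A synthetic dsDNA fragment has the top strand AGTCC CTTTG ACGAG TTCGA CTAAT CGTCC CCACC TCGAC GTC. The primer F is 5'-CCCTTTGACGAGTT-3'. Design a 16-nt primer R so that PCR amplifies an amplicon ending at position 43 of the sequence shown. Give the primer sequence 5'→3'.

5'-GACGTCGAGGTGGGGA-3'

The forward primer binds at positions 4–17; the product's 3' end on the top strand is position 43.
The reverse primer anneals to the top strand over positions 28–43, i.e. to TCCCCACCTCGACGTC.
Its sequence written 5'→3' is the reverse complement: GACGTCGAGGTGGGGA.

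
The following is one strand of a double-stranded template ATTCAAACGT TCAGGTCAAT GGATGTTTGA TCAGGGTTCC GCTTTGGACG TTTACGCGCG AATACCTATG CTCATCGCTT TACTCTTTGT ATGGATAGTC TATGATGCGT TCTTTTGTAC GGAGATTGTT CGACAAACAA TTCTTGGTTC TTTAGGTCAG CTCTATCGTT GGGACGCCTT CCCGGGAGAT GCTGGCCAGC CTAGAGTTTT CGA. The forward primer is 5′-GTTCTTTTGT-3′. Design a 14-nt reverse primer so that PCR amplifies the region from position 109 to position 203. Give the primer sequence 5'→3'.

The product's 3' end on the top strand is position 203.
The reverse primer anneals to the top strand over positions 190–203, i.e. to TGCTGGCCAGCCTA.
Its sequence written 5'→3' is the reverse complement: TAGGCTGGCCAGCA.

5'-TAGGCTGGCCAGCA-3'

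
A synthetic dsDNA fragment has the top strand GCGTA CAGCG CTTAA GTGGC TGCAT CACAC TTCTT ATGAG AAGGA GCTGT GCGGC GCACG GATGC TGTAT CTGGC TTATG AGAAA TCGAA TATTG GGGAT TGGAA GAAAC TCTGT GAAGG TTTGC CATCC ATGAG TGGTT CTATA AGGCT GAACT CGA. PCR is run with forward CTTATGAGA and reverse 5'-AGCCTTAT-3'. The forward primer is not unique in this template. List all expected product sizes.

118 bp, 76 bp

The forward primer CTTATGAGA matches the top strand at positions 33–41, 75–83.
The reverse primer's reverse complement is ATAAGGCT, matching at positions 143–150.
Each forward site pairs with the reverse site to give a product ending at position 150: sizes 118, 76 bp.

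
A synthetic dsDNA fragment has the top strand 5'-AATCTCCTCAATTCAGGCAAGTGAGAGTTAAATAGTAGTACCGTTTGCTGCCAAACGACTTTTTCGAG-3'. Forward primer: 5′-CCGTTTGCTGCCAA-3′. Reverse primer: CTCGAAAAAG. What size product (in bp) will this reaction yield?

28 bp

Forward primer CCGTTTGCTGCCAA is found on the top strand at positions 41–54.
Taking the reverse complement of CTCGAAAAAG gives CTTTTTCGAG, found at positions 59–68 on the template; the primer anneals here to the top strand with its 3' end pointing upstream.
Amplicon spans positions 41–68: 28 bp.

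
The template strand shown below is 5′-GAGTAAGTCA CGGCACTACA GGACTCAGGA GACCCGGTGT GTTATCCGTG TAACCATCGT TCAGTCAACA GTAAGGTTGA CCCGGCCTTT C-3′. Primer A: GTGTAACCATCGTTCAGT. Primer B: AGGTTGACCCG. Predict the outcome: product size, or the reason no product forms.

No product — both primers anneal to the same strand and extend in the same direction.

Primer A (GTGTAACCATCGTTCAGT) matches the top strand at positions 48–65 (3' end points downstream).
Primer B (AGGTTGACCCG) also matches the top strand directly, at positions 74–84 — its reverse complement CGGGTCAACCT is not present.
Both primers anneal to the bottom strand with 3' ends pointing the same way, so neither can prime synthesis back toward the other.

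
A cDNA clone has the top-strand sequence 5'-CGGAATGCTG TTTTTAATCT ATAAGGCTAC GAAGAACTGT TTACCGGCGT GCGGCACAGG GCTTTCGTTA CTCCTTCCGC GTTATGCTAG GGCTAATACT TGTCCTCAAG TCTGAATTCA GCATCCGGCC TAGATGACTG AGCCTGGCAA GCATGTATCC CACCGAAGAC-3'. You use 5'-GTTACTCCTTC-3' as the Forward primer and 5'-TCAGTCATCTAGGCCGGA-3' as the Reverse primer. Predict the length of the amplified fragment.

The forward primer matches the template at positions 67–77.
The reverse primer's reverse complement is TCCGGCCTAGATGACTGA, which matches the template at positions 124–141.
Amplicon spans positions 67–141: 75 bp.

75 bp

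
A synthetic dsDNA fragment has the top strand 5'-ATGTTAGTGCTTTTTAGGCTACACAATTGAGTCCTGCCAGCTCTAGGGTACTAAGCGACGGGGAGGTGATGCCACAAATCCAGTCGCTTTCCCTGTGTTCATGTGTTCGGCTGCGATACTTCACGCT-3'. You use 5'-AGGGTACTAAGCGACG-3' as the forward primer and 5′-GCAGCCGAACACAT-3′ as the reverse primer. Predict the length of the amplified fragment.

Scanning the template, AGGGTACTAAGCGACG occurs at positions 45–60; this primer anneals to the bottom strand there with its 3' end pointing downstream.
The reverse primer's reverse complement is ATGTGTTCGGCTGC, which matches the template at positions 101–114.
Product length = (reverse-primer end) − (forward-primer start) + 1 = 114 − 45 + 1 = 70 bp.

70 bp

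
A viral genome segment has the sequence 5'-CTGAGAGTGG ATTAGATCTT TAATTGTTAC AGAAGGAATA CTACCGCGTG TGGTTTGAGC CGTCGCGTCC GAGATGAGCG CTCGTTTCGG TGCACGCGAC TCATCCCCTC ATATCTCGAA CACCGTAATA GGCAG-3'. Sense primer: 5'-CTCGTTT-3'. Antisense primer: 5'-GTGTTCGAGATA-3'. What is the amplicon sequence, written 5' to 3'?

5'-CTCGTTTCGGTGCACGCGACTCATCCCCTCATATCTCGAACAC-3'

The forward primer matches the template at positions 81–87.
Taking the reverse complement of GTGTTCGAGATA gives TATCTCGAACAC, found at positions 112–123 on the template; the primer anneals here to the top strand with its 3' end pointing upstream.
The product is the template from position 81 through 123 (43 bp).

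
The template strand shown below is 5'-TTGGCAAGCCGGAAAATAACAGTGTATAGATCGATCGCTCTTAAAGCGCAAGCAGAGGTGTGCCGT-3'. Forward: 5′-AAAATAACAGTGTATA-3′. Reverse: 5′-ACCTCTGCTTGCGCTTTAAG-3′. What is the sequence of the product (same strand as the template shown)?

Scanning the template, AAAATAACAGTGTATA occurs at positions 13–28; this primer anneals to the bottom strand there with its 3' end pointing downstream.
The reverse primer's reverse complement is CTTAAAGCGCAAGCAGAGGT, which matches the template at positions 40–59.
The product is the template from position 13 through 59 (47 bp).

5'-AAAATAACAGTGTATAGATCGATCGCTCTTAAAGCGCAAGCAGAGGT-3'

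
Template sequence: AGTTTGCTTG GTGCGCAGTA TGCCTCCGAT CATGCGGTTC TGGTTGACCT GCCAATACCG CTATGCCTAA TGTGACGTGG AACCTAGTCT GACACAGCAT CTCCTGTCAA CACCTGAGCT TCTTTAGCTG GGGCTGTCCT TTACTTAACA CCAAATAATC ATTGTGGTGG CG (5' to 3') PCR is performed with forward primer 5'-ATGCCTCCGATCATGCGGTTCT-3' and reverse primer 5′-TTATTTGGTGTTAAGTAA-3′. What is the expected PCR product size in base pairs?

139 bp

Forward primer ATGCCTCCGATCATGCGGTTCT is found on the top strand at positions 20–41.
Taking the reverse complement of TTATTTGGTGTTAAGTAA gives TTACTTAACACCAAATAA, found at positions 141–158 on the template; the primer anneals here to the top strand with its 3' end pointing upstream.
Amplicon spans positions 20–158: 139 bp.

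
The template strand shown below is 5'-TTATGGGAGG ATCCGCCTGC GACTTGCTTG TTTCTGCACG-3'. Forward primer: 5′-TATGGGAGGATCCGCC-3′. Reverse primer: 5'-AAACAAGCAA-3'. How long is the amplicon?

32 bp

Scanning the template, TATGGGAGGATCCGCC occurs at positions 2–17; this primer anneals to the bottom strand there with its 3' end pointing downstream.
The reverse primer's reverse complement is TTGCTTGTTT, which matches the template at positions 24–33.
Product length = (reverse-primer end) − (forward-primer start) + 1 = 33 − 2 + 1 = 32 bp.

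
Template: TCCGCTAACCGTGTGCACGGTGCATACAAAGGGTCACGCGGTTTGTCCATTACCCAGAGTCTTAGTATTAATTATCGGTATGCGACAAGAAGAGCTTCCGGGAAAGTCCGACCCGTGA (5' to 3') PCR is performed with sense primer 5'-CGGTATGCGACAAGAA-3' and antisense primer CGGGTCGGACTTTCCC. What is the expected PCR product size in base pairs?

Scanning the template, CGGTATGCGACAAGAA occurs at positions 76–91; this primer anneals to the bottom strand there with its 3' end pointing downstream.
Taking the reverse complement of CGGGTCGGACTTTCCC gives GGGAAAGTCCGACCCG, found at positions 100–115 on the template; the primer anneals here to the top strand with its 3' end pointing upstream.
Amplicon spans positions 76–115: 40 bp.

40 bp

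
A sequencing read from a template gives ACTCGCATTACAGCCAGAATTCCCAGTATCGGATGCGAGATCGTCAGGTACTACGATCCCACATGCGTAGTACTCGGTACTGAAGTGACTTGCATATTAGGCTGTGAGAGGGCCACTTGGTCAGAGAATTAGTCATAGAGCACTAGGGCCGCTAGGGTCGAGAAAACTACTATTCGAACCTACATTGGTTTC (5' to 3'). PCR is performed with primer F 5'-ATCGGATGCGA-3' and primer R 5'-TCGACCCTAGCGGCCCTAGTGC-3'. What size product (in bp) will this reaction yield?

134 bp

Forward primer ATCGGATGCGA is found on the top strand at positions 28–38.
The reverse primer's reverse complement is GCACTAGGGCCGCTAGGGTCGA, which matches the template at positions 140–161.
Product length = (reverse-primer end) − (forward-primer start) + 1 = 161 − 28 + 1 = 134 bp.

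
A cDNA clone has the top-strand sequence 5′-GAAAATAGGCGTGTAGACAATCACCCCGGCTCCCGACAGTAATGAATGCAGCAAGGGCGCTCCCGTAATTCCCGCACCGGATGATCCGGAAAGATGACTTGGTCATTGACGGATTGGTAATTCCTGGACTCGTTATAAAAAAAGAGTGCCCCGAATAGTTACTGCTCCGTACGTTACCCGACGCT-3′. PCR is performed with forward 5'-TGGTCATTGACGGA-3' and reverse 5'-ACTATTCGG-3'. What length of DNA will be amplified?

60 bp

The forward primer matches the template at positions 100–113.
Reverse complement of the reverse primer: CCGAATAGT. This occurs on the top strand at positions 151–159.
Product length = (reverse-primer end) − (forward-primer start) + 1 = 159 − 100 + 1 = 60 bp.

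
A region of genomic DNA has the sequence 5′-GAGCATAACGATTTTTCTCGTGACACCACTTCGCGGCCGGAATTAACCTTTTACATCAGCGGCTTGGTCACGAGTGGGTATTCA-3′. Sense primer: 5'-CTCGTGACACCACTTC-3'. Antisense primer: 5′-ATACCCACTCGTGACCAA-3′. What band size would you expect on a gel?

Forward primer CTCGTGACACCACTTC is found on the top strand at positions 17–32.
The reverse primer's reverse complement is TTGGTCACGAGTGGGTAT, which matches the template at positions 64–81.
Amplicon spans positions 17–81: 65 bp.

65 bp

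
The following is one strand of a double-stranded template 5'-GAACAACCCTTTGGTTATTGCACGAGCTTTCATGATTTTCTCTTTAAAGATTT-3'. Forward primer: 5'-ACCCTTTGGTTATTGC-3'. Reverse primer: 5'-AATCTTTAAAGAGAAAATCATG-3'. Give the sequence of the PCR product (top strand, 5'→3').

Scanning the template, ACCCTTTGGTTATTGC occurs at positions 6–21; this primer anneals to the bottom strand there with its 3' end pointing downstream.
The reverse primer's reverse complement is CATGATTTTCTCTTTAAAGATT, which matches the template at positions 31–52.
The product is the template from position 6 through 52 (47 bp).

5'-ACCCTTTGGTTATTGCACGAGCTTTCATGATTTTCTCTTTAAAGATT-3'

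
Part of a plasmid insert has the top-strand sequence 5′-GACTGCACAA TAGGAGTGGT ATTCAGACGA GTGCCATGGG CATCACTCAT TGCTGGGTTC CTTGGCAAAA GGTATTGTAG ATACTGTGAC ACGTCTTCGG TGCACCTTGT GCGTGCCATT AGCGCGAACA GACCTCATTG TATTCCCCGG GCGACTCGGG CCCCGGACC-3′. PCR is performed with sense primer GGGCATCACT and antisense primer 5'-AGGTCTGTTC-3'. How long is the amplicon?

98 bp

Forward primer GGGCATCACT is found on the top strand at positions 38–47.
The reverse primer's reverse complement is GAACAGACCT, which matches the template at positions 126–135.
Product length = (reverse-primer end) − (forward-primer start) + 1 = 135 − 38 + 1 = 98 bp.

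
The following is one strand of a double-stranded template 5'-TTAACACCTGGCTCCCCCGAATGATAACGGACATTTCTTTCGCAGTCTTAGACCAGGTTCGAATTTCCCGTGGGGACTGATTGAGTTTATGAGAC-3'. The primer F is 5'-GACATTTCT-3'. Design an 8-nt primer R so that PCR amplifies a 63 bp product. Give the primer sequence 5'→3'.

The forward primer binds at positions 30–38, so a 63 bp product ends at position 30 + 63 − 1 = 92.
The reverse primer anneals to the top strand over positions 85–92, i.e. to GTTTATGA.
Its sequence written 5'→3' is the reverse complement: TCATAAAC.

5'-TCATAAAC-3'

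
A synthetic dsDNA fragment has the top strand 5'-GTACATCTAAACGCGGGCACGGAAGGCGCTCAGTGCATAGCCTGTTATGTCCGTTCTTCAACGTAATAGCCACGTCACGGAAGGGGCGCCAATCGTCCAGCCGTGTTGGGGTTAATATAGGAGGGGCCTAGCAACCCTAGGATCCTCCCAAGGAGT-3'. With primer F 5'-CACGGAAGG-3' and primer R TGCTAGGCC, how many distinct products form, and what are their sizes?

The forward primer CACGGAAGG matches the top strand at positions 18–26, 76–84.
The reverse primer's reverse complement is GGCCTAGCA, matching at positions 125–133.
Each forward site pairs with the reverse site to give a product ending at position 133: sizes 116, 58 bp.

Two products: 116 bp, 58 bp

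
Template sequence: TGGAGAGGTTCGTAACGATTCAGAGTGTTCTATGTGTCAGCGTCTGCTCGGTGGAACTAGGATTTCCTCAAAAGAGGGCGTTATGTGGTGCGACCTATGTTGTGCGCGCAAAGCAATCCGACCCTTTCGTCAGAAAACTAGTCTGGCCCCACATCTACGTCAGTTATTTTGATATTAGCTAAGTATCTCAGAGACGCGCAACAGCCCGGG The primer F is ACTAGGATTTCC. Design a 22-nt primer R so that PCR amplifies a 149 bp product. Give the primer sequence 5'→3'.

The forward primer binds at positions 56–67, so a 149 bp product ends at position 56 + 149 − 1 = 204.
The reverse primer anneals to the top strand over positions 183–204, i.e. to GTATCTCAGAGACGCGCAACAG.
Its sequence written 5'→3' is the reverse complement: CTGTTGCGCGTCTCTGAGATAC.

5'-CTGTTGCGCGTCTCTGAGATAC-3'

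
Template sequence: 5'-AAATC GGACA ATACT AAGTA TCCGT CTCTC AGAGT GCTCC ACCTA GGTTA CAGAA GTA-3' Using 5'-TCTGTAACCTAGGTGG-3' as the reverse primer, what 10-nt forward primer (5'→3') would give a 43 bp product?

The reverse primer's reverse complement CCACCTAGGTTACAGA matches the template at positions 39–54, so the product ends at position 54.
A 43 bp product then starts at position 54 − 43 + 1 = 12.
The forward primer is identical to the top strand there: TACTAAGTAT.

5'-TACTAAGTAT-3'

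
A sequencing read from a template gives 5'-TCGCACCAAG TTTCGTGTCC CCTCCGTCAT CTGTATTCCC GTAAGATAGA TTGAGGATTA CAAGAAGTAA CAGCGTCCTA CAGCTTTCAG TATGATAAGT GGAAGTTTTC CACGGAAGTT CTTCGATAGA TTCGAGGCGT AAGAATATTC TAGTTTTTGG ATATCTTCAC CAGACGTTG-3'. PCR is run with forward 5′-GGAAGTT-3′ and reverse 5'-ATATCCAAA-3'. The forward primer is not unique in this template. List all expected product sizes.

The forward primer GGAAGTT matches the top strand at positions 101–107, 114–120.
The reverse primer's reverse complement is TTTGGATAT, matching at positions 156–164.
Each forward site pairs with the reverse site to give a product ending at position 164: sizes 64, 51 bp.

64 bp, 51 bp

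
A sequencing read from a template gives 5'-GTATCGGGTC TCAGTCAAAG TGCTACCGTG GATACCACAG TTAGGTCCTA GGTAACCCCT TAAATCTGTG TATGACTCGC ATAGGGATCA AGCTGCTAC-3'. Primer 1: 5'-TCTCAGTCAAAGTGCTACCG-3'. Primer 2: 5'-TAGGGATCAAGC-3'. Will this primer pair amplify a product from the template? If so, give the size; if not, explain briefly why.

Primer 1 (TCTCAGTCAAAGTGCTACCG) matches the top strand at positions 9–28 (3' end points downstream).
Primer 2 (TAGGGATCAAGC) also matches the top strand directly, at positions 82–93 — its reverse complement GCTTGATCCCTA is not present.
Both primers anneal to the bottom strand with 3' ends pointing the same way, so neither can prime synthesis back toward the other.

No product — both primers anneal to the same strand and extend in the same direction.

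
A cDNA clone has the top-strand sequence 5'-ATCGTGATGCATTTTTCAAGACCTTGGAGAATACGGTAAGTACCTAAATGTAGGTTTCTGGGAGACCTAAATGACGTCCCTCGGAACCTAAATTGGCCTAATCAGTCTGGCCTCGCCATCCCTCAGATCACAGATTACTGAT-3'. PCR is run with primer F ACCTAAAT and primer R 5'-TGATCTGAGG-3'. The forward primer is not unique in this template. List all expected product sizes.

89 bp, 66 bp, 45 bp

The forward primer ACCTAAAT matches the top strand at positions 42–49, 65–72, 86–93.
The reverse primer's reverse complement is CCTCAGATCA, matching at positions 121–130.
Each forward site pairs with the reverse site to give a product ending at position 130: sizes 89, 66, 45 bp.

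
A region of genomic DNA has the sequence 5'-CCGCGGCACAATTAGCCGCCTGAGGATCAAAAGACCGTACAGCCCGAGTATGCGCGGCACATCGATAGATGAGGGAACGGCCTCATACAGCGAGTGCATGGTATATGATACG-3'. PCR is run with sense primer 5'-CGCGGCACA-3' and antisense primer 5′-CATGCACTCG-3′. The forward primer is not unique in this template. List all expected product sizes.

99 bp, 48 bp

The forward primer CGCGGCACA matches the top strand at positions 2–10, 53–61.
The reverse primer's reverse complement is CGAGTGCATG, matching at positions 91–100.
Each forward site pairs with the reverse site to give a product ending at position 100: sizes 99, 48 bp.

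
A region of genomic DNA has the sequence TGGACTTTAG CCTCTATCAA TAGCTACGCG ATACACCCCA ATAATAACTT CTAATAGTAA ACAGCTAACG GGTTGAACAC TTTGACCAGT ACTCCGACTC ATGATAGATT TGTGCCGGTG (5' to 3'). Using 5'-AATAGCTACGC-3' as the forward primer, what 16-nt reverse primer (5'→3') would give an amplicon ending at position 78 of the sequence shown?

The forward primer binds at positions 19–29; the product's 3' end on the top strand is position 78.
The reverse primer anneals to the top strand over positions 63–78, i.e. to AGCTAACGGGTTGAAC.
Its sequence written 5'→3' is the reverse complement: GTTCAACCCGTTAGCT.

5'-GTTCAACCCGTTAGCT-3'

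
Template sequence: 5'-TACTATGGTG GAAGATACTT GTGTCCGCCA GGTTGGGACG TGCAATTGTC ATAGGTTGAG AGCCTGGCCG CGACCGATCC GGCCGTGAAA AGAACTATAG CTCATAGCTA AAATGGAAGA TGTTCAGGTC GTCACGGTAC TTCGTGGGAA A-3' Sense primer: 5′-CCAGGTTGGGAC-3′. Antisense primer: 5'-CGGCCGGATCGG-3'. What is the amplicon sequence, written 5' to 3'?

Forward primer CCAGGTTGGGAC is found on the top strand at positions 28–39.
The reverse primer's reverse complement is CCGATCCGGCCG, which matches the template at positions 74–85.
The product is the template from position 28 through 85 (58 bp).

5'-CCAGGTTGGGACGTGCAATTGTCATAGGTTGAGAGCCTGGCCGCGACCGATCCGGCCG-3'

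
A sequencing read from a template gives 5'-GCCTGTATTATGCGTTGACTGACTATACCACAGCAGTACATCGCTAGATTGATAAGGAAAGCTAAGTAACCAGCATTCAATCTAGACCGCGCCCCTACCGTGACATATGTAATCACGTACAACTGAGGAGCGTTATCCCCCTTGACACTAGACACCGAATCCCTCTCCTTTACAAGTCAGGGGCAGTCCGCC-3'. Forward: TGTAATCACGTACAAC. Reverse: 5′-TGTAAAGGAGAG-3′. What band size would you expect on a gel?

67 bp

Forward primer TGTAATCACGTACAAC is found on the top strand at positions 108–123.
Reverse complement of the reverse primer: CTCTCCTTTACA. This occurs on the top strand at positions 163–174.
Amplicon spans positions 108–174: 67 bp.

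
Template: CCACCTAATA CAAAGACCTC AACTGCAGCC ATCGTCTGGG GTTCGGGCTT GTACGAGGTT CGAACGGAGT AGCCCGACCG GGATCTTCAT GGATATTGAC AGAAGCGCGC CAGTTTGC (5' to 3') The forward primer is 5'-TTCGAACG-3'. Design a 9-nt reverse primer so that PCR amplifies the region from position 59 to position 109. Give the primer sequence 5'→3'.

The product's 3' end on the top strand is position 109.
The reverse primer anneals to the top strand over positions 101–109, i.e. to AGAAGCGCG.
Its sequence written 5'→3' is the reverse complement: CGCGCTTCT.

5'-CGCGCTTCT-3'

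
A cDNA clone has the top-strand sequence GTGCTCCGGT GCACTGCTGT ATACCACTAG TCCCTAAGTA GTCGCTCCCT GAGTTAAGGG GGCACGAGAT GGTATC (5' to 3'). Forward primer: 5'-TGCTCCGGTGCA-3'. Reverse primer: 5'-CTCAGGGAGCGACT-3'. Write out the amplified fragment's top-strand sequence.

5'-TGCTCCGGTGCACTGCTGTATACCACTAGTCCCTAAGTAGTCGCTCCCTGAG-3'

Scanning the template, TGCTCCGGTGCA occurs at positions 2–13; this primer anneals to the bottom strand there with its 3' end pointing downstream.
Taking the reverse complement of CTCAGGGAGCGACT gives AGTCGCTCCCTGAG, found at positions 40–53 on the template; the primer anneals here to the top strand with its 3' end pointing upstream.
The product is the template from position 2 through 53 (52 bp).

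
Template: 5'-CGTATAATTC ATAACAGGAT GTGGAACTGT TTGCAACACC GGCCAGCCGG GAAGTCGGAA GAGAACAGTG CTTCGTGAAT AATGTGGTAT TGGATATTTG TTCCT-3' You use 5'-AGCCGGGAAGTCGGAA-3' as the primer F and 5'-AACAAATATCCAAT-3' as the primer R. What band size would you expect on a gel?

58 bp

Scanning the template, AGCCGGGAAGTCGGAA occurs at positions 45–60; this primer anneals to the bottom strand there with its 3' end pointing downstream.
Reverse complement of the reverse primer: ATTGGATATTTGTT. This occurs on the top strand at positions 89–102.
The product runs from position 45 to position 102, so its length is 102 − 45 + 1 = 58 bp.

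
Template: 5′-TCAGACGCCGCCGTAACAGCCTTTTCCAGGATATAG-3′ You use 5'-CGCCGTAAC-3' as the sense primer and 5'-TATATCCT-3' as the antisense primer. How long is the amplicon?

27 bp

The forward primer matches the template at positions 9–17.
The reverse primer's reverse complement is AGGATATA, which matches the template at positions 28–35.
Product length = (reverse-primer end) − (forward-primer start) + 1 = 35 − 9 + 1 = 27 bp.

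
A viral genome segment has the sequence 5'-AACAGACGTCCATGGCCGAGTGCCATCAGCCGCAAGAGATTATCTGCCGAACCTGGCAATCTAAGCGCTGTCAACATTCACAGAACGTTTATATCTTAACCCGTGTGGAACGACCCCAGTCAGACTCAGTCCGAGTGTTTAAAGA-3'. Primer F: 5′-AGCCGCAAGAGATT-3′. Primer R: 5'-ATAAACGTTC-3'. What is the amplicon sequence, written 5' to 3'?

Forward primer AGCCGCAAGAGATT is found on the top strand at positions 28–41.
The reverse primer's reverse complement is GAACGTTTAT, which matches the template at positions 83–92.
The product is the template from position 28 through 92 (65 bp).

5'-AGCCGCAAGAGATTATCTGCCGAACCTGGCAATCTAAGCGCTGTCAACATTCACAGAACGTTTAT-3'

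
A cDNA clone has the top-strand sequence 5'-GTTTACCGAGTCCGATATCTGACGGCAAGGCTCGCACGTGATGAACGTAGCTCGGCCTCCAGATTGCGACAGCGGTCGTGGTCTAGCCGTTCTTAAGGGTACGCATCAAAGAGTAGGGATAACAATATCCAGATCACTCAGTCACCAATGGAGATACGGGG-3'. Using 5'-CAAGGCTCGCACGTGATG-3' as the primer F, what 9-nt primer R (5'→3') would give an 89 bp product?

The forward primer binds at positions 26–43, so an 89 bp product ends at position 26 + 89 − 1 = 114.
The reverse primer anneals to the top strand over positions 106–114, i.e. to TCAAAGAGT.
Its sequence written 5'→3' is the reverse complement: ACTCTTTGA.

5'-ACTCTTTGA-3'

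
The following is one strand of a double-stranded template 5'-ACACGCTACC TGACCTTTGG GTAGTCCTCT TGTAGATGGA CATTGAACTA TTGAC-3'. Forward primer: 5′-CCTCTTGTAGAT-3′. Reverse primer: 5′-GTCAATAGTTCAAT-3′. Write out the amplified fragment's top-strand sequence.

Forward primer CCTCTTGTAGAT is found on the top strand at positions 26–37.
Reverse complement of the reverse primer: ATTGAACTATTGAC. This occurs on the top strand at positions 42–55.
The product is the template from position 26 through 55 (30 bp).

5'-CCTCTTGTAGATGGACATTGAACTATTGAC-3'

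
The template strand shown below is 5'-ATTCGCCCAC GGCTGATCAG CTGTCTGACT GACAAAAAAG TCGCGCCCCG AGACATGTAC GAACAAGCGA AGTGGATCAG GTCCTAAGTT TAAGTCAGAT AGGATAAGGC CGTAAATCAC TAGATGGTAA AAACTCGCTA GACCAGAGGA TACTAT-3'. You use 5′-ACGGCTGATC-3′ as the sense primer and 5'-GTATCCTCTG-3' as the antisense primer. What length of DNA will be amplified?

Forward primer ACGGCTGATC is found on the top strand at positions 9–18.
Reverse complement of the reverse primer: CAGAGGATAC. This occurs on the top strand at positions 144–153.
Product length = (reverse-primer end) − (forward-primer start) + 1 = 153 − 9 + 1 = 145 bp.

145 bp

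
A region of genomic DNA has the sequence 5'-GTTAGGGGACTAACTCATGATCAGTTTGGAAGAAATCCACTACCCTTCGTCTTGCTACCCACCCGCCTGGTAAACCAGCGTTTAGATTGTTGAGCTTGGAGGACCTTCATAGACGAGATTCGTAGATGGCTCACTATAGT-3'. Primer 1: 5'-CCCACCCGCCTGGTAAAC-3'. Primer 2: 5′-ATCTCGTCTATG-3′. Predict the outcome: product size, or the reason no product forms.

Yes — a 62 bp product.

Primer 1 (CCCACCCGCCTGGTAAAC) matches the top strand at positions 58–75; it acts as a forward primer.
Primer 2's reverse complement is CATAGACGAGAT, matching the top strand at positions 108–119; it acts as a reverse primer.
The 3' ends face each other across positions 58–119, giving a 62 bp product.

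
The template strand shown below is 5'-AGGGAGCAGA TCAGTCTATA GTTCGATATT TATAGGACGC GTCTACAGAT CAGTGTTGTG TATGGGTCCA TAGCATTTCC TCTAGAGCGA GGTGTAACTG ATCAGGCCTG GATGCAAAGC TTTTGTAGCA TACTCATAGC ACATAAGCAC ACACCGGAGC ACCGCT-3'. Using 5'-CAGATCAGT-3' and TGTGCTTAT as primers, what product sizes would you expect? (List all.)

The forward primer CAGATCAGT matches the top strand at positions 7–15, 46–54.
The reverse primer's reverse complement is ATAAGCACA, matching at positions 143–151.
Each forward site pairs with the reverse site to give a product ending at position 151: sizes 145, 106 bp.

145 bp, 106 bp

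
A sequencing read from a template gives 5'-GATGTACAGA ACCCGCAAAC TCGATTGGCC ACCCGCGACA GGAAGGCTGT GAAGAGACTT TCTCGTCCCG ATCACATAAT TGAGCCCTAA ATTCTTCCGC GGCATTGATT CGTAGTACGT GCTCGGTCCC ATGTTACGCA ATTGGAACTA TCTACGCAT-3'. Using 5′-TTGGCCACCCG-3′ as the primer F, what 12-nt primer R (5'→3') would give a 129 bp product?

5'-AGATAGTTCCAA-3'

The forward primer binds at positions 25–35, so a 129 bp product ends at position 25 + 129 − 1 = 153.
The reverse primer anneals to the top strand over positions 142–153, i.e. to TTGGAACTATCT.
Its sequence written 5'→3' is the reverse complement: AGATAGTTCCAA.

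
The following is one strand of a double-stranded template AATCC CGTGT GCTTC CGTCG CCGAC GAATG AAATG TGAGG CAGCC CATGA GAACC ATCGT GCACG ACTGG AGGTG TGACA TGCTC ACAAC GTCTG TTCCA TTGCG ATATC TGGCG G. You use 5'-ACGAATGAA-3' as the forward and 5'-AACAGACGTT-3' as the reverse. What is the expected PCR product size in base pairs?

74 bp

Scanning the template, ACGAATGAA occurs at positions 24–32; this primer anneals to the bottom strand there with its 3' end pointing downstream.
Reverse complement of the reverse primer: AACGTCTGTT. This occurs on the top strand at positions 88–97.
Product length = (reverse-primer end) − (forward-primer start) + 1 = 97 − 24 + 1 = 74 bp.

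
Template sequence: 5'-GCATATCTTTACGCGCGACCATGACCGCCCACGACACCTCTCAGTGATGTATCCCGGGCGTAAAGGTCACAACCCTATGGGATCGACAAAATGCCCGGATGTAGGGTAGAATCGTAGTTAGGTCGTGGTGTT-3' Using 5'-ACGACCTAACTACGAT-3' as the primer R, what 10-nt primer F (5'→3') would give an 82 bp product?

5'-TGATGTATCC-3'

The reverse primer's reverse complement ATCGTAGTTAGGTCGT matches the template at positions 111–126, so the product ends at position 126.
An 82 bp product then starts at position 126 − 82 + 1 = 45.
The forward primer is identical to the top strand there: TGATGTATCC.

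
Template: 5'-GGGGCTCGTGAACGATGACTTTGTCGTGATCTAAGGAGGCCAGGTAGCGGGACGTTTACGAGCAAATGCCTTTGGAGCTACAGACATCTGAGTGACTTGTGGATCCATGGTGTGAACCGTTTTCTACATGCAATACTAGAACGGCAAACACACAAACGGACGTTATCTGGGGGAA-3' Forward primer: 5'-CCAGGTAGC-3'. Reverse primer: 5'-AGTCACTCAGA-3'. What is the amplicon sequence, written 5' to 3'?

Forward primer CCAGGTAGC is found on the top strand at positions 40–48.
Taking the reverse complement of AGTCACTCAGA gives TCTGAGTGACT, found at positions 87–97 on the template; the primer anneals here to the top strand with its 3' end pointing upstream.
The product is the template from position 40 through 97 (58 bp).

5'-CCAGGTAGCGGGACGTTTACGAGCAAATGCCTTTGGAGCTACAGACATCTGAGTGACT-3'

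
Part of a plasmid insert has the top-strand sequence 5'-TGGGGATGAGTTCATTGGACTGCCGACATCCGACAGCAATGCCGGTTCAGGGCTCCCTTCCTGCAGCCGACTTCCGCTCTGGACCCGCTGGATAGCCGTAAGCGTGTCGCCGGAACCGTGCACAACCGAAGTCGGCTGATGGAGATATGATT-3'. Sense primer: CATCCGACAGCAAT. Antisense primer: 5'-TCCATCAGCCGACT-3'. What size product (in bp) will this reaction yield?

117 bp

Forward primer CATCCGACAGCAAT is found on the top strand at positions 27–40.
Reverse complement of the reverse primer: AGTCGGCTGATGGA. This occurs on the top strand at positions 130–143.
The product runs from position 27 to position 143, so its length is 143 − 27 + 1 = 117 bp.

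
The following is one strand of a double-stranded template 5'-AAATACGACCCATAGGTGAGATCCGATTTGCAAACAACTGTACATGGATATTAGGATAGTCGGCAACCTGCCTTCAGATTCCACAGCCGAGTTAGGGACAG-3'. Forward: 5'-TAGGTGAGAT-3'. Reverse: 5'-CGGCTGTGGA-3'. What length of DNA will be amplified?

77 bp

The forward primer matches the template at positions 13–22.
The reverse primer's reverse complement is TCCACAGCCG, which matches the template at positions 80–89.
Amplicon spans positions 13–89: 77 bp.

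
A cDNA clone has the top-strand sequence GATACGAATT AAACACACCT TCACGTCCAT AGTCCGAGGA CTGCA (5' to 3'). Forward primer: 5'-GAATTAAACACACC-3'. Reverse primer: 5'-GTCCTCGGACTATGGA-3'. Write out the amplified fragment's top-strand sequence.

Scanning the template, GAATTAAACACACC occurs at positions 6–19; this primer anneals to the bottom strand there with its 3' end pointing downstream.
Taking the reverse complement of GTCCTCGGACTATGGA gives TCCATAGTCCGAGGAC, found at positions 26–41 on the template; the primer anneals here to the top strand with its 3' end pointing upstream.
The product is the template from position 6 through 41 (36 bp).

5'-GAATTAAACACACCTTCACGTCCATAGTCCGAGGAC-3'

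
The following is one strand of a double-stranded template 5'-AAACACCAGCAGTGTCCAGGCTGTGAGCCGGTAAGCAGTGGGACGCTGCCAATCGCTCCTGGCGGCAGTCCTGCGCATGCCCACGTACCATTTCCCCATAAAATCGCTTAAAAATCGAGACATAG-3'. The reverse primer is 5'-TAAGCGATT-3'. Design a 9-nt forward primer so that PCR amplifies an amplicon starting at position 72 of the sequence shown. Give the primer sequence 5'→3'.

5'-TGCGCATGC-3'

The reverse primer's reverse complement AATCGCTTA matches the template at positions 102–110; the product starts at position 72.
The forward primer is identical to the top strand over positions 72–80: TGCGCATGC.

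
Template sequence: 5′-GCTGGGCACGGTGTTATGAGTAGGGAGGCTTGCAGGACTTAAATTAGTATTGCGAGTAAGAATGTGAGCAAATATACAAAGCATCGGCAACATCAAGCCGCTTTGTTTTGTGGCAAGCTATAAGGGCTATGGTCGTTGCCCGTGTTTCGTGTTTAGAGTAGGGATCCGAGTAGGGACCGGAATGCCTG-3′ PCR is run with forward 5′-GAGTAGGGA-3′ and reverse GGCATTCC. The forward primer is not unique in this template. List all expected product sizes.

The forward primer GAGTAGGGA matches the top strand at positions 18–26, 156–164, 168–176.
The reverse primer's reverse complement is GGAATGCC, matching at positions 179–186.
Each forward site pairs with the reverse site to give a product ending at position 186: sizes 169, 31, 19 bp.

169 bp, 31 bp, 19 bp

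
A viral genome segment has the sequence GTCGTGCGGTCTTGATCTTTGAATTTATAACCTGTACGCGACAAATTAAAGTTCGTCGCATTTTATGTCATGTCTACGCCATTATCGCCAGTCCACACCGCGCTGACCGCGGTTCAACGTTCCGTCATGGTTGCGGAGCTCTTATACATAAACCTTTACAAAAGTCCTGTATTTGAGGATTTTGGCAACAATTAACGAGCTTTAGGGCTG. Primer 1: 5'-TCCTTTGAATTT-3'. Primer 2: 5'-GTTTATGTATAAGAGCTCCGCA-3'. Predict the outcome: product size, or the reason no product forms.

No product — primer 1 has no binding site in the template.

Primer 1 (TCCTTTGAATTT) does not match the top strand, and its reverse complement AAATTCAAAGGA does not match either.
With no annealing site for primer 1, no amplification occurs.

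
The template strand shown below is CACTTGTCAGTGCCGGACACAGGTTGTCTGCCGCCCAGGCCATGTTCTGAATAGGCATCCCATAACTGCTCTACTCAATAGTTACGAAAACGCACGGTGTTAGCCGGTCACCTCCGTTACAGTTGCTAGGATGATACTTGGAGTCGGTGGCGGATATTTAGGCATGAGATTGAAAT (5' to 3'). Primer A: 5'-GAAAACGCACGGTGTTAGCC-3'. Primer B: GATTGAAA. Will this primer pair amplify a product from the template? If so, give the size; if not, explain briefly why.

No product — both primers anneal to the same strand and extend in the same direction.

Primer A (GAAAACGCACGGTGTTAGCC) matches the top strand at positions 86–105 (3' end points downstream).
Primer B (GATTGAAA) also matches the top strand directly, at positions 168–175 — its reverse complement TTTCAATC is not present.
Both primers anneal to the bottom strand with 3' ends pointing the same way, so neither can prime synthesis back toward the other.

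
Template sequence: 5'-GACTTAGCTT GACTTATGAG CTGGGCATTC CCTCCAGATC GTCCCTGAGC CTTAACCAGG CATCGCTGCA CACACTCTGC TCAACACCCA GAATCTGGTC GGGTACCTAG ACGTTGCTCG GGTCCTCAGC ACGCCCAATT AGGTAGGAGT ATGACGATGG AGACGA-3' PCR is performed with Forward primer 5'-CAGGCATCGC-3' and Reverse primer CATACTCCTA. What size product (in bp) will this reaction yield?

97 bp

The forward primer matches the template at positions 57–66.
The reverse primer's reverse complement is TAGGAGTATG, which matches the template at positions 144–153.
The product runs from position 57 to position 153, so its length is 153 − 57 + 1 = 97 bp.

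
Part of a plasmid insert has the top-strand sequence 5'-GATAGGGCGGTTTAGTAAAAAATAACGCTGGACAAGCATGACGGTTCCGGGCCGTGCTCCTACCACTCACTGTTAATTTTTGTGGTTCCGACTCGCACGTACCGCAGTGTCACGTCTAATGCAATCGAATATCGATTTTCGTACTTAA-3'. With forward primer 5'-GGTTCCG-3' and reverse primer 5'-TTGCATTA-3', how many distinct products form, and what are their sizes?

Two products: 82 bp, 41 bp

The forward primer GGTTCCG matches the top strand at positions 43–49, 84–90.
The reverse primer's reverse complement is TAATGCAA, matching at positions 117–124.
Each forward site pairs with the reverse site to give a product ending at position 124: sizes 82, 41 bp.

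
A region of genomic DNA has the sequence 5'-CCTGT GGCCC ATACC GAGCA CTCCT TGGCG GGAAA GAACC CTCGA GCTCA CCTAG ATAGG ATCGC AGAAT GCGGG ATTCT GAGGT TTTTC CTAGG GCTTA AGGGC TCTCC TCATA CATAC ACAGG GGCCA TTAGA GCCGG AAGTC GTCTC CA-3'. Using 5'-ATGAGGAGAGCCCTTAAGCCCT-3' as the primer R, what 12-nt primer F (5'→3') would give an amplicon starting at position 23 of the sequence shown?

5'-CCTTGGCGGGAA-3'

The reverse primer's reverse complement AGGGCTTAAGGGCTCTCCTCAT matches the template at positions 93–114; the product starts at position 23.
The forward primer is identical to the top strand over positions 23–34: CCTTGGCGGGAA.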